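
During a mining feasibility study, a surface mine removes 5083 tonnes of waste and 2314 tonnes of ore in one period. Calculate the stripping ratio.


2.1966

Stripping ratio = waste tonnage / ore tonnage
= 5083 / 2314
= 2.1966


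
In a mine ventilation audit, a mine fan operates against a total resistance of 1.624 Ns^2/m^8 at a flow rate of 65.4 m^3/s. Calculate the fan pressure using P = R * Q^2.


6946.1078 Pa

Compute Q^2:
Q^2 = 65.4^2 = 4277.16
Compute pressure:
P = R * Q^2 = 1.624 * 4277.16
= 6946.1078 Pa


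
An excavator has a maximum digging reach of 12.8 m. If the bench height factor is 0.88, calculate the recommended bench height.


Bench height = reach * factor
= 12.8 * 0.88
= 11.264 m

11.264 m


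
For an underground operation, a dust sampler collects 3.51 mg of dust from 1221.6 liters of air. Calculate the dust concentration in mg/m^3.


2.8733 mg/m^3

Convert liters to m^3: 1 m^3 = 1000 L
Concentration = mass / volume * 1000
= 3.51 / 1221.6 * 1000
= 0.002873280943 * 1000
= 2.8733 mg/m^3


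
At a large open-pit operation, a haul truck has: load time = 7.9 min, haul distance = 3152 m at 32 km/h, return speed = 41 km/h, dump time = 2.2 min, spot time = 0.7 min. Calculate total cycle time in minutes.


Convert haul speed to m/min: 32 * 1000/60 = 533.3333333 m/min
Haul time = 3152 / 533.3333333 = 5.91 min
Convert return speed to m/min: 41 * 1000/60 = 683.3333333 m/min
Return time = 3152 / 683.3333333 = 4.612682927 min
Total cycle time:
= 7.9 + 5.91 + 2.2 + 4.612682927 + 0.7
= 21.3227 min

21.3227 min


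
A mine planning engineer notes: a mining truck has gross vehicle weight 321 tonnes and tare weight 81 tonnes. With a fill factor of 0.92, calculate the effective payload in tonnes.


Maximum payload = gross - tare
= 321 - 81 = 240 tonnes
Effective payload = max payload * fill factor
= 240 * 0.92
= 220.8 tonnes

220.8 tonnes


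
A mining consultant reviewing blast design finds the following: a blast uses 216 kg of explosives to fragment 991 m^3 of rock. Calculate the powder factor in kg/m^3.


Powder factor = explosive mass / rock volume
= 216 / 991
= 0.218 kg/m^3

0.218 kg/m^3


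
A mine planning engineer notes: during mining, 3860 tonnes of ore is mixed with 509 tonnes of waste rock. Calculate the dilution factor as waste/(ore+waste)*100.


11.6503%

Total material = ore + waste
= 3860 + 509 = 4369 tonnes
Dilution = waste / total * 100
= 509 / 4369 * 100
= 0.1165026322 * 100
= 11.6503%


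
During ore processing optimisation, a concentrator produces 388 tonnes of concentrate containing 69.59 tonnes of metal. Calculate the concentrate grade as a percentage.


17.9356%

Grade = (metal in concentrate / concentrate mass) * 100
= (69.59 / 388) * 100
= 0.1793556701 * 100
= 17.9356%


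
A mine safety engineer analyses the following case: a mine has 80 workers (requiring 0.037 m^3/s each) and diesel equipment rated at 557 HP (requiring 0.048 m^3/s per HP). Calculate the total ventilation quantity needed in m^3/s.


Airflow for workers:
Q_people = 80 * 0.037 = 2.96 m^3/s
Airflow for diesel equipment:
Q_diesel = 557 * 0.048 = 26.736 m^3/s
Total ventilation:
Q_total = 2.96 + 26.736
= 29.696 m^3/s

29.696 m^3/s


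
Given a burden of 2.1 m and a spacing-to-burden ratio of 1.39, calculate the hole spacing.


Spacing = burden * ratio
= 2.1 * 1.39
= 2.919 m

2.919 m


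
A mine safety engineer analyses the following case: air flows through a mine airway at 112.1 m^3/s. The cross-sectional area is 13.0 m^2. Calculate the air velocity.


8.6231 m/s

Velocity = flow rate / cross-sectional area
= 112.1 / 13.0
= 8.6231 m/s


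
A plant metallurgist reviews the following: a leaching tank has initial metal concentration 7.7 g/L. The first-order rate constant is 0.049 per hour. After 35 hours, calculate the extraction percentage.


82.0036%

Compute the exponent:
-k * t = -0.049 * 35 = -1.715
Remaining concentration:
C = 7.7 * exp(-1.715)
= 7.7 * 0.1799637207
= 1.385720649 g/L
Extracted = 7.7 - 1.385720649 = 6.314279351 g/L
Extraction % = 6.314279351 / 7.7 * 100
= 82.0036%


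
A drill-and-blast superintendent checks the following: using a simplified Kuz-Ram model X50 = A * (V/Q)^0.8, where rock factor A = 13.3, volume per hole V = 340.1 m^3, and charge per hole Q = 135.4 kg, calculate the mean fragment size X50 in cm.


Compute V/Q:
V/Q = 340.1 / 135.4 = 2.511816839
Raise to the power 0.8:
(V/Q)^0.8 = 2.511816839^0.8 = 2.089249823
Multiply by A:
X50 = 13.3 * 2.089249823
= 27.787 cm

27.787 cm


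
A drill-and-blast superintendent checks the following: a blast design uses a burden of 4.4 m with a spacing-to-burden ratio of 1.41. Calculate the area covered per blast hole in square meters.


27.2976 m^2

First, find the spacing:
Spacing = burden * ratio = 4.4 * 1.41
= 6.204 m
Then, calculate the area:
Area = burden * spacing = 4.4 * 6.204
= 27.2976 m^2


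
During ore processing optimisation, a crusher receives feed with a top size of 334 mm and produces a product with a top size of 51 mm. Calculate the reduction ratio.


6.549

Reduction ratio = feed size / product size
= 334 / 51
= 6.549


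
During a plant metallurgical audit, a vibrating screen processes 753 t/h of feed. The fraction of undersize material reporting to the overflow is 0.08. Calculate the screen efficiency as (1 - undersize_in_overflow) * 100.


Screen efficiency = (1 - fraction of undersize in overflow) * 100
= (1 - 0.08) * 100
= 0.92 * 100
= 92.0%

92.0%


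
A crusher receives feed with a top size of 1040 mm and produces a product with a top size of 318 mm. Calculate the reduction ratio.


Reduction ratio = feed size / product size
= 1040 / 318
= 3.2704

3.2704


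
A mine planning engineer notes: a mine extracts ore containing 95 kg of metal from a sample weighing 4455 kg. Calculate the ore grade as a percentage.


Ore grade = (metal mass / ore mass) * 100
= (95 / 4455) * 100
= 0.02132435466 * 100
= 2.1324%

2.1324%


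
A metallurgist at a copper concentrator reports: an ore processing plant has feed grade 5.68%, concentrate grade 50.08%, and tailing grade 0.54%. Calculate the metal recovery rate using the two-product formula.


91.4794%

Using the two-product formula:
R = 100 * c * (f - t) / (f * (c - t))
Numerator = 100 * 50.08 * (5.68 - 0.54)
= 100 * 50.08 * 5.14
= 25741.12
Denominator = 5.68 * (50.08 - 0.54)
= 5.68 * 49.54
= 281.3872
R = 25741.12 / 281.3872
= 91.4794%


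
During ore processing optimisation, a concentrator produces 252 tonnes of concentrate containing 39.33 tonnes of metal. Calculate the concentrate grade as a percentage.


Grade = (metal in concentrate / concentrate mass) * 100
= (39.33 / 252) * 100
= 0.1560714286 * 100
= 15.6071%

15.6071%


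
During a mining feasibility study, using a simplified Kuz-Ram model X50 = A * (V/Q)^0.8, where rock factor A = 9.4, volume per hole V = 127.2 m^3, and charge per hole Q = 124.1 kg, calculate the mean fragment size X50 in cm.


9.5874 cm

Compute V/Q:
V/Q = 127.2 / 124.1 = 1.024979855
Raise to the power 0.8:
(V/Q)^0.8 = 1.024979855^0.8 = 1.019934457
Multiply by A:
X50 = 9.4 * 1.019934457
= 9.5874 cm


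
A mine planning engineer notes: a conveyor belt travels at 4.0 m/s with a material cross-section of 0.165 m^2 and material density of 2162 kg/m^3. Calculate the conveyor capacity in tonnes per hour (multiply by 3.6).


Volumetric flow = speed * area
= 4.0 * 0.165 = 0.66 m^3/s
Mass flow = volumetric * density
= 0.66 * 2162 = 1426.92 kg/s
Convert to t/h: multiply by 3.6
Capacity = 1426.92 * 3.6
= 5136.912 t/h

5136.912 t/h


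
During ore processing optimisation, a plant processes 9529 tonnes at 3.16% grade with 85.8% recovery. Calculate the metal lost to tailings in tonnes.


Total metal in feed:
= 9529 * 3.16 / 100 = 301.1164 tonnes
Metal recovered:
= 301.1164 * 85.8 / 100 = 258.3578712 tonnes
Metal lost to tailings:
= 301.1164 - 258.3578712
= 42.7585 tonnes

42.7585 tonnes


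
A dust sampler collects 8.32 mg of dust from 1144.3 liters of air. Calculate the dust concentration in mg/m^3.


Convert liters to m^3: 1 m^3 = 1000 L
Concentration = mass / volume * 1000
= 8.32 / 1144.3 * 1000
= 0.007270820589 * 1000
= 7.2708 mg/m^3

7.2708 mg/m^3


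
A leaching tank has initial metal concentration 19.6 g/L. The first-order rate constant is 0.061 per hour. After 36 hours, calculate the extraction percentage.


Compute the exponent:
-k * t = -0.061 * 36 = -2.196
Remaining concentration:
C = 19.6 * exp(-2.196)
= 19.6 * 0.1112472586
= 2.180446269 g/L
Extracted = 19.6 - 2.180446269 = 17.41955373 g/L
Extraction % = 17.41955373 / 19.6 * 100
= 88.8753%

88.8753%


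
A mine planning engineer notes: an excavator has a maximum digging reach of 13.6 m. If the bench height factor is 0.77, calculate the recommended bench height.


Bench height = reach * factor
= 13.6 * 0.77
= 10.472 m

10.472 m


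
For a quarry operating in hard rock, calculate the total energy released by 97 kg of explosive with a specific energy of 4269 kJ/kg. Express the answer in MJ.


Energy = mass * specific_energy / 1000
= 97 * 4269 / 1000
= 414093 / 1000
= 414.093 MJ

414.093 MJ


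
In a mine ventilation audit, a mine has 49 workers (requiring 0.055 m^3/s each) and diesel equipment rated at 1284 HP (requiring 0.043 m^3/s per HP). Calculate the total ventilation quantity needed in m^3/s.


Airflow for workers:
Q_people = 49 * 0.055 = 2.695 m^3/s
Airflow for diesel equipment:
Q_diesel = 1284 * 0.043 = 55.212 m^3/s
Total ventilation:
Q_total = 2.695 + 55.212
= 57.907 m^3/s

57.907 m^3/s


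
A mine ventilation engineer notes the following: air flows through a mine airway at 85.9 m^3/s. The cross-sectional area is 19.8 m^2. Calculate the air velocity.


4.3384 m/s

Velocity = flow rate / cross-sectional area
= 85.9 / 19.8
= 4.3384 m/s


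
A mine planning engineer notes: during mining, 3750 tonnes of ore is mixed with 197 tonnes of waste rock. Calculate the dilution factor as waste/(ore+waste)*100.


4.9911%

Total material = ore + waste
= 3750 + 197 = 3947 tonnes
Dilution = waste / total * 100
= 197 / 3947 * 100
= 0.04991132506 * 100
= 4.9911%


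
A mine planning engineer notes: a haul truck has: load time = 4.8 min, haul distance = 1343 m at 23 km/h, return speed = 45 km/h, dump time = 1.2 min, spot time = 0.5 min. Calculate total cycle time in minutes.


Convert haul speed to m/min: 23 * 1000/60 = 383.3333333 m/min
Haul time = 1343 / 383.3333333 = 3.503478261 min
Convert return speed to m/min: 45 * 1000/60 = 750 m/min
Return time = 1343 / 750 = 1.790666667 min
Total cycle time:
= 4.8 + 3.503478261 + 1.2 + 1.790666667 + 0.5
= 11.7941 min

11.7941 min


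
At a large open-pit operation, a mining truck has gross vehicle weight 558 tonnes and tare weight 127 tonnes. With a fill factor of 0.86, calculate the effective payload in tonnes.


Maximum payload = gross - tare
= 558 - 127 = 431 tonnes
Effective payload = max payload * fill factor
= 431 * 0.86
= 370.66 tonnes

370.66 tonnes


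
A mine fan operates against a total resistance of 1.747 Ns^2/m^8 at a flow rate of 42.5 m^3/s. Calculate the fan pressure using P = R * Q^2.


3155.5188 Pa

Compute Q^2:
Q^2 = 42.5^2 = 1806.25
Compute pressure:
P = R * Q^2 = 1.747 * 1806.25
= 3155.5188 Pa


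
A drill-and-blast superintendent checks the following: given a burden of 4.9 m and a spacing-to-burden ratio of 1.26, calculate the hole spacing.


Spacing = burden * ratio
= 4.9 * 1.26
= 6.174 m

6.174 m


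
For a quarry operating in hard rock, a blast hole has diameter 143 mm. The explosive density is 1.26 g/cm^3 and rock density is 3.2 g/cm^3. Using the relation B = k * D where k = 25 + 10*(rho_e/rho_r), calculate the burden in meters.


4.1381 m

First, compute k:
rho_e / rho_r = 1.26 / 3.2 = 0.39375
k = 25 + 10 * 0.39375 = 28.9375
Then, compute burden:
B = k * D / 1000 = 28.9375 * 143 / 1000
= 4138.0625 / 1000
= 4.1381 m


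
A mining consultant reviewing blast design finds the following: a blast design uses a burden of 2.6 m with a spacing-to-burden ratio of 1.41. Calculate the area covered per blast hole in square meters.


First, find the spacing:
Spacing = burden * ratio = 2.6 * 1.41
= 3.666 m
Then, calculate the area:
Area = burden * spacing = 2.6 * 3.666
= 9.5316 m^2

9.5316 m^2


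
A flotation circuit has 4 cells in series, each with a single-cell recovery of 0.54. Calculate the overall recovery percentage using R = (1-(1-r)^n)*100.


95.5225%

Complement of single-cell recovery:
1 - r = 1 - 0.54 = 0.46
Raise to power n:
(1 - r)^4 = 0.46^4 = 0.04477456
Overall recovery:
R = (1 - 0.04477456) * 100
= 95.5225%


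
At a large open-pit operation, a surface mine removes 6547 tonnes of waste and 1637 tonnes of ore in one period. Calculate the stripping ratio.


3.9994

Stripping ratio = waste tonnage / ore tonnage
= 6547 / 1637
= 3.9994


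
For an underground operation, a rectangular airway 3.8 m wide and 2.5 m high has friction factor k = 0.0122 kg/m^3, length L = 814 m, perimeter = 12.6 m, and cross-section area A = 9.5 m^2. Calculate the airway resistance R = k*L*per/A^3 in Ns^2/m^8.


0.1459 Ns^2/m^8

Compute the numerator:
k * L * per = 0.0122 * 814 * 12.6
= 125.12808
Compute the denominator:
A^3 = 9.5^3 = 857.375
Resistance:
R = 125.12808 / 857.375
= 0.1459 Ns^2/m^8


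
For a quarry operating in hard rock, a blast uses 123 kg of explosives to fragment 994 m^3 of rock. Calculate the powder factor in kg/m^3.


Powder factor = explosive mass / rock volume
= 123 / 994
= 0.1237 kg/m^3

0.1237 kg/m^3


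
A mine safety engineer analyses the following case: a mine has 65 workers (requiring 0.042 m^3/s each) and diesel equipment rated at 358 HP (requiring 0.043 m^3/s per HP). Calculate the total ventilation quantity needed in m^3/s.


Airflow for workers:
Q_people = 65 * 0.042 = 2.73 m^3/s
Airflow for diesel equipment:
Q_diesel = 358 * 0.043 = 15.394 m^3/s
Total ventilation:
Q_total = 2.73 + 15.394
= 18.124 m^3/s

18.124 m^3/s


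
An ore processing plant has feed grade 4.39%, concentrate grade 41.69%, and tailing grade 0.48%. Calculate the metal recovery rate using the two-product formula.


90.1035%

Using the two-product formula:
R = 100 * c * (f - t) / (f * (c - t))
Numerator = 100 * 41.69 * (4.39 - 0.48)
= 100 * 41.69 * 3.91
= 16300.79
Denominator = 4.39 * (41.69 - 0.48)
= 4.39 * 41.21
= 180.9119
R = 16300.79 / 180.9119
= 90.1035%


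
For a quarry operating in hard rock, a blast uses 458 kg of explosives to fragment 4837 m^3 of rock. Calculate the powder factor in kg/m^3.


Powder factor = explosive mass / rock volume
= 458 / 4837
= 0.0947 kg/m^3

0.0947 kg/m^3


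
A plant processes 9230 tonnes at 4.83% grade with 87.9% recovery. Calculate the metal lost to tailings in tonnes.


Total metal in feed:
= 9230 * 4.83 / 100 = 445.809 tonnes
Metal recovered:
= 445.809 * 87.9 / 100 = 391.866111 tonnes
Metal lost to tailings:
= 445.809 - 391.866111
= 53.9429 tonnes

53.9429 tonnes


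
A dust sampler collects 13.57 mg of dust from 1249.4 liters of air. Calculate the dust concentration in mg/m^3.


Convert liters to m^3: 1 m^3 = 1000 L
Concentration = mass / volume * 1000
= 13.57 / 1249.4 * 1000
= 0.01086121338 * 1000
= 10.8612 mg/m^3

10.8612 mg/m^3


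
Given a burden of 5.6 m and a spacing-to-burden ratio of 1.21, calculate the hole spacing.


Spacing = burden * ratio
= 5.6 * 1.21
= 6.776 m

6.776 m


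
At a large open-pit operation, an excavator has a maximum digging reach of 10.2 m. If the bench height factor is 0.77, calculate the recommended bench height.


Bench height = reach * factor
= 10.2 * 0.77
= 7.854 m

7.854 m


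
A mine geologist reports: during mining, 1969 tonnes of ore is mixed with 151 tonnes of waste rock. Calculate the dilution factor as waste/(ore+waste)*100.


Total material = ore + waste
= 1969 + 151 = 2120 tonnes
Dilution = waste / total * 100
= 151 / 2120 * 100
= 0.07122641509 * 100
= 7.1226%

7.1226%


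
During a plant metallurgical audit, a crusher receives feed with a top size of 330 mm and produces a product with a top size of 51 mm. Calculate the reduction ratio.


Reduction ratio = feed size / product size
= 330 / 51
= 6.4706

6.4706


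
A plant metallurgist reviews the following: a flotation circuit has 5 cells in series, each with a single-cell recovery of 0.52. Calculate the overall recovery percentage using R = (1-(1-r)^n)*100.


Complement of single-cell recovery:
1 - r = 1 - 0.52 = 0.48
Raise to power n:
(1 - r)^5 = 0.48^5 = 0.0254803968
Overall recovery:
R = (1 - 0.0254803968) * 100
= 97.452%

97.452%


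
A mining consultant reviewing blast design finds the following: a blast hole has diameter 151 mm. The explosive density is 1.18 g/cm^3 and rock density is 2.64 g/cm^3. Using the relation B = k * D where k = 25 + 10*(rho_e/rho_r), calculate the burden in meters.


First, compute k:
rho_e / rho_r = 1.18 / 2.64 = 0.446969697
k = 25 + 10 * 0.446969697 = 29.46969697
Then, compute burden:
B = k * D / 1000 = 29.46969697 * 151 / 1000
= 4449.924242 / 1000
= 4.4499 m

4.4499 m


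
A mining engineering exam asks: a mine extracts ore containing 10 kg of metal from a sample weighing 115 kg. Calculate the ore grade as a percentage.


8.6957%

Ore grade = (metal mass / ore mass) * 100
= (10 / 115) * 100
= 0.08695652174 * 100
= 8.6957%


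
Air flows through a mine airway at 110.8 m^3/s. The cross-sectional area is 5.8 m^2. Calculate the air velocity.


19.1034 m/s

Velocity = flow rate / cross-sectional area
= 110.8 / 5.8
= 19.1034 m/s


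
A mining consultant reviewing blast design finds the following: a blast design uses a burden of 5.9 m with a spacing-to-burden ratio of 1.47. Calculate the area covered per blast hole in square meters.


First, find the spacing:
Spacing = burden * ratio = 5.9 * 1.47
= 8.673 m
Then, calculate the area:
Area = burden * spacing = 5.9 * 8.673
= 51.1707 m^2

51.1707 m^2


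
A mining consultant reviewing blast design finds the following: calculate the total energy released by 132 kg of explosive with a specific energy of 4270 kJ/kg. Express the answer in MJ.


Energy = mass * specific_energy / 1000
= 132 * 4270 / 1000
= 563640 / 1000
= 563.64 MJ

563.64 MJ


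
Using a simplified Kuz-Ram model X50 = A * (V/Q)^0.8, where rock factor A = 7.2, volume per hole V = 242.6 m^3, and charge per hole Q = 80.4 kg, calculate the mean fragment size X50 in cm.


17.4197 cm

Compute V/Q:
V/Q = 242.6 / 80.4 = 3.017412935
Raise to the power 0.8:
(V/Q)^0.8 = 3.017412935^0.8 = 2.419400679
Multiply by A:
X50 = 7.2 * 2.419400679
= 17.4197 cm


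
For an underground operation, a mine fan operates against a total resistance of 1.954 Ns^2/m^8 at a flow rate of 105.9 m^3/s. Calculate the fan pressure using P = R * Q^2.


21913.7387 Pa

Compute Q^2:
Q^2 = 105.9^2 = 11214.81
Compute pressure:
P = R * Q^2 = 1.954 * 11214.81
= 21913.7387 Pa


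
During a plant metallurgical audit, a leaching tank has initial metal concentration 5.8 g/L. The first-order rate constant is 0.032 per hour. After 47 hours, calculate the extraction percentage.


77.7761%

Compute the exponent:
-k * t = -0.032 * 47 = -1.504
Remaining concentration:
C = 5.8 * exp(-1.504)
= 5.8 * 0.2222394222
= 1.288988649 g/L
Extracted = 5.8 - 1.288988649 = 4.511011351 g/L
Extraction % = 4.511011351 / 5.8 * 100
= 77.7761%


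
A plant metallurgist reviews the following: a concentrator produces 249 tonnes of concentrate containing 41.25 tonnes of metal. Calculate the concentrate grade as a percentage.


Grade = (metal in concentrate / concentrate mass) * 100
= (41.25 / 249) * 100
= 0.1656626506 * 100
= 16.5663%

16.5663%


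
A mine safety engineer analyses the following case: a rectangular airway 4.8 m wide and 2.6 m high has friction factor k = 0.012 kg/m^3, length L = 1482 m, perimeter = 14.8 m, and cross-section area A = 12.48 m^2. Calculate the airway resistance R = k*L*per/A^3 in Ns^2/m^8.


Compute the numerator:
k * L * per = 0.012 * 1482 * 14.8
= 263.2032
Compute the denominator:
A^3 = 12.48^3 = 1943.764992
Resistance:
R = 263.2032 / 1943.764992
= 0.1354 Ns^2/m^8

0.1354 Ns^2/m^8


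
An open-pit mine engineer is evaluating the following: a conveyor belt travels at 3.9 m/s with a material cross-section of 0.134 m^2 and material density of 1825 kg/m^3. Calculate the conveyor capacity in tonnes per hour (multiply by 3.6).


Volumetric flow = speed * area
= 3.9 * 0.134 = 0.5226 m^3/s
Mass flow = volumetric * density
= 0.5226 * 1825 = 953.745 kg/s
Convert to t/h: multiply by 3.6
Capacity = 953.745 * 3.6
= 3433.482 t/h

3433.482 t/h


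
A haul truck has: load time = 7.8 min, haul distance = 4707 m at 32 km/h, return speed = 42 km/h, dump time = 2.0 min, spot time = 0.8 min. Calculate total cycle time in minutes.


26.1499 min

Convert haul speed to m/min: 32 * 1000/60 = 533.3333333 m/min
Haul time = 4707 / 533.3333333 = 8.825625 min
Convert return speed to m/min: 42 * 1000/60 = 700 m/min
Return time = 4707 / 700 = 6.724285714 min
Total cycle time:
= 7.8 + 8.825625 + 2.0 + 6.724285714 + 0.8
= 26.1499 min


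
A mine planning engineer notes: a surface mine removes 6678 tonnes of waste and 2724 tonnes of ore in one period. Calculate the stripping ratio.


Stripping ratio = waste tonnage / ore tonnage
= 6678 / 2724
= 2.4515

2.4515


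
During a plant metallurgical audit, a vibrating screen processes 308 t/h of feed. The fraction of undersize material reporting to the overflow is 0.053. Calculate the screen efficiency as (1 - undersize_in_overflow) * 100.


94.7%

Screen efficiency = (1 - fraction of undersize in overflow) * 100
= (1 - 0.053) * 100
= 0.947 * 100
= 94.7%


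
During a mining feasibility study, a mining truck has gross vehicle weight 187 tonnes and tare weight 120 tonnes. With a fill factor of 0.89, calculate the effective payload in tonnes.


59.63 tonnes

Maximum payload = gross - tare
= 187 - 120 = 67 tonnes
Effective payload = max payload * fill factor
= 67 * 0.89
= 59.63 tonnes


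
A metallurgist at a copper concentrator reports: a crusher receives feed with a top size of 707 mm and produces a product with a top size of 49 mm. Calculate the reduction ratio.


14.4286

Reduction ratio = feed size / product size
= 707 / 49
= 14.4286


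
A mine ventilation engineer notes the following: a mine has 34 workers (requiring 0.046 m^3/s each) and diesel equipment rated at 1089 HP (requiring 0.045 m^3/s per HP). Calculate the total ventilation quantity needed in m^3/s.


Airflow for workers:
Q_people = 34 * 0.046 = 1.564 m^3/s
Airflow for diesel equipment:
Q_diesel = 1089 * 0.045 = 49.005 m^3/s
Total ventilation:
Q_total = 1.564 + 49.005
= 50.569 m^3/s

50.569 m^3/s


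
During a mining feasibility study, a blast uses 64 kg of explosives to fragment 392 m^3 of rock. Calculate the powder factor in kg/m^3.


Powder factor = explosive mass / rock volume
= 64 / 392
= 0.1633 kg/m^3

0.1633 kg/m^3


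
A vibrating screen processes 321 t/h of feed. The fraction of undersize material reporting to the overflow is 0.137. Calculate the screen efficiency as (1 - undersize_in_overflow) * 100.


Screen efficiency = (1 - fraction of undersize in overflow) * 100
= (1 - 0.137) * 100
= 0.863 * 100
= 86.3%

86.3%


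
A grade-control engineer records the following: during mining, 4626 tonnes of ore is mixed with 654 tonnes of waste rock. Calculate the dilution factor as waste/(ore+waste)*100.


12.3864%

Total material = ore + waste
= 4626 + 654 = 5280 tonnes
Dilution = waste / total * 100
= 654 / 5280 * 100
= 0.1238636364 * 100
= 12.3864%


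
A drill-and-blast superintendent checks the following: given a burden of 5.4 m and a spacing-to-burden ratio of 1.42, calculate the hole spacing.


Spacing = burden * ratio
= 5.4 * 1.42
= 7.668 m

7.668 m


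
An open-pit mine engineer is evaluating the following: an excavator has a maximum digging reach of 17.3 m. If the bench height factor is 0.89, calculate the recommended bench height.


15.397 m

Bench height = reach * factor
= 17.3 * 0.89
= 15.397 m


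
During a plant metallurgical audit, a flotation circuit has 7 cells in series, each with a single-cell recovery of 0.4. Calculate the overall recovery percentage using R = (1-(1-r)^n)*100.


Complement of single-cell recovery:
1 - r = 1 - 0.4 = 0.6
Raise to power n:
(1 - r)^7 = 0.6^7 = 0.0279936
Overall recovery:
R = (1 - 0.0279936) * 100
= 97.2006%

97.2006%


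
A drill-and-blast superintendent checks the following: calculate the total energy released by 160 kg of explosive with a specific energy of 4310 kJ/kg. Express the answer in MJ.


Energy = mass * specific_energy / 1000
= 160 * 4310 / 1000
= 689600 / 1000
= 689.6 MJ

689.6 MJ


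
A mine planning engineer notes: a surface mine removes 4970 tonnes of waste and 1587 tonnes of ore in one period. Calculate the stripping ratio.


3.1317

Stripping ratio = waste tonnage / ore tonnage
= 4970 / 1587
= 3.1317


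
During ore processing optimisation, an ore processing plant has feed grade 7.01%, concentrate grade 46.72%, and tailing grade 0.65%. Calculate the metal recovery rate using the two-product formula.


92.0076%

Using the two-product formula:
R = 100 * c * (f - t) / (f * (c - t))
Numerator = 100 * 46.72 * (7.01 - 0.65)
= 100 * 46.72 * 6.36
= 29713.92
Denominator = 7.01 * (46.72 - 0.65)
= 7.01 * 46.07
= 322.9507
R = 29713.92 / 322.9507
= 92.0076%


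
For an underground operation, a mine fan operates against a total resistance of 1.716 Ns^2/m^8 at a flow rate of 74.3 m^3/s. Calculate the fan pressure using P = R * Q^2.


9473.1608 Pa

Compute Q^2:
Q^2 = 74.3^2 = 5520.49
Compute pressure:
P = R * Q^2 = 1.716 * 5520.49
= 9473.1608 Pa


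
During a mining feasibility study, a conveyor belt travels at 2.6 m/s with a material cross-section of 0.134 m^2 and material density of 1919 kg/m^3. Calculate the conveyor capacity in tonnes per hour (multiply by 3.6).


2406.8866 t/h

Volumetric flow = speed * area
= 2.6 * 0.134 = 0.3484 m^3/s
Mass flow = volumetric * density
= 0.3484 * 1919 = 668.5796 kg/s
Convert to t/h: multiply by 3.6
Capacity = 668.5796 * 3.6
= 2406.8866 t/h


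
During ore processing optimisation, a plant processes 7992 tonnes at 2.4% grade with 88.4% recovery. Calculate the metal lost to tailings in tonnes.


Total metal in feed:
= 7992 * 2.4 / 100 = 191.808 tonnes
Metal recovered:
= 191.808 * 88.4 / 100 = 169.558272 tonnes
Metal lost to tailings:
= 191.808 - 169.558272
= 22.2497 tonnes

22.2497 tonnes


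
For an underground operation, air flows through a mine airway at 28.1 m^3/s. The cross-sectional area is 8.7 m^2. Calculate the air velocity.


3.2299 m/s

Velocity = flow rate / cross-sectional area
= 28.1 / 8.7
= 3.2299 m/s


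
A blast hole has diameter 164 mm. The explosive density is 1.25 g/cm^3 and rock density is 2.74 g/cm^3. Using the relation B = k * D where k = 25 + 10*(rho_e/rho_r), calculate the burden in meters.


First, compute k:
rho_e / rho_r = 1.25 / 2.74 = 0.4562043796
k = 25 + 10 * 0.4562043796 = 29.5620438
Then, compute burden:
B = k * D / 1000 = 29.5620438 * 164 / 1000
= 4848.175182 / 1000
= 4.8482 m

4.8482 m


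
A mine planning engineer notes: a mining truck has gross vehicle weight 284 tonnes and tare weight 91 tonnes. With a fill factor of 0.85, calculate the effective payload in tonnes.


164.05 tonnes

Maximum payload = gross - tare
= 284 - 91 = 193 tonnes
Effective payload = max payload * fill factor
= 193 * 0.85
= 164.05 tonnes


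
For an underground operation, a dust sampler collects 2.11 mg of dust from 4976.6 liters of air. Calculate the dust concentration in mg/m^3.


Convert liters to m^3: 1 m^3 = 1000 L
Concentration = mass / volume * 1000
= 2.11 / 4976.6 * 1000
= 0.0004239842463 * 1000
= 0.424 mg/m^3

0.424 mg/m^3


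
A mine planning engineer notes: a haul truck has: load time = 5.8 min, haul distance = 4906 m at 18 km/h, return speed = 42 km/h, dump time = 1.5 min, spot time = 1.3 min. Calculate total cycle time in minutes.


31.9619 min

Convert haul speed to m/min: 18 * 1000/60 = 300 m/min
Haul time = 4906 / 300 = 16.35333333 min
Convert return speed to m/min: 42 * 1000/60 = 700 m/min
Return time = 4906 / 700 = 7.008571429 min
Total cycle time:
= 5.8 + 16.35333333 + 1.5 + 7.008571429 + 1.3
= 31.9619 min


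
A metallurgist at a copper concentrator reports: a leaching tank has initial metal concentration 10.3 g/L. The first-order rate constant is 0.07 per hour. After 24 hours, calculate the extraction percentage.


81.3626%

Compute the exponent:
-k * t = -0.07 * 24 = -1.68
Remaining concentration:
C = 10.3 * exp(-1.68)
= 10.3 * 0.186373976
= 1.919651953 g/L
Extracted = 10.3 - 1.919651953 = 8.380348047 g/L
Extraction % = 8.380348047 / 10.3 * 100
= 81.3626%


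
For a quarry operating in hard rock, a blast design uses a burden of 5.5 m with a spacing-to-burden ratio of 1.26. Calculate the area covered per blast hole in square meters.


38.115 m^2

First, find the spacing:
Spacing = burden * ratio = 5.5 * 1.26
= 6.93 m
Then, calculate the area:
Area = burden * spacing = 5.5 * 6.93
= 38.115 m^2


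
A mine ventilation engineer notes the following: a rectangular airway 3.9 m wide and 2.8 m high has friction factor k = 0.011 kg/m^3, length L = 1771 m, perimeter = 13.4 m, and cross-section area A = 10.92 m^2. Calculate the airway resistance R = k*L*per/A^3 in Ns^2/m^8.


0.2005 Ns^2/m^8

Compute the numerator:
k * L * per = 0.011 * 1771 * 13.4
= 261.0454
Compute the denominator:
A^3 = 10.92^3 = 1302.170688
Resistance:
R = 261.0454 / 1302.170688
= 0.2005 Ns^2/m^8


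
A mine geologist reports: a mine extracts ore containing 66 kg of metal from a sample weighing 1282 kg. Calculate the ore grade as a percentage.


Ore grade = (metal mass / ore mass) * 100
= (66 / 1282) * 100
= 0.05148205928 * 100
= 5.1482%

5.1482%


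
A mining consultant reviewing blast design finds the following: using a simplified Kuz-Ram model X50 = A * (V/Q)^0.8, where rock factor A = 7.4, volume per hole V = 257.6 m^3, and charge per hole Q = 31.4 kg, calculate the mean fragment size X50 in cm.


39.8515 cm

Compute V/Q:
V/Q = 257.6 / 31.4 = 8.203821656
Raise to the power 0.8:
(V/Q)^0.8 = 8.203821656^0.8 = 5.385338029
Multiply by A:
X50 = 7.4 * 5.385338029
= 39.8515 cm


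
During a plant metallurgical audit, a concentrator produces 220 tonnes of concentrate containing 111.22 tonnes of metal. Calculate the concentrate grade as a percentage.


Grade = (metal in concentrate / concentrate mass) * 100
= (111.22 / 220) * 100
= 0.5055454545 * 100
= 50.5545%

50.5545%


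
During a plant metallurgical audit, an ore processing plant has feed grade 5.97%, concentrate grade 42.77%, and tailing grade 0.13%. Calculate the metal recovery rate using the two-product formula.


98.1207%

Using the two-product formula:
R = 100 * c * (f - t) / (f * (c - t))
Numerator = 100 * 42.77 * (5.97 - 0.13)
= 100 * 42.77 * 5.84
= 24977.68
Denominator = 5.97 * (42.77 - 0.13)
= 5.97 * 42.64
= 254.5608
R = 24977.68 / 254.5608
= 98.1207%


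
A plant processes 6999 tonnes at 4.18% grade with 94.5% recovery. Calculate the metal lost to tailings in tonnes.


Total metal in feed:
= 6999 * 4.18 / 100 = 292.5582 tonnes
Metal recovered:
= 292.5582 * 94.5 / 100 = 276.467499 tonnes
Metal lost to tailings:
= 292.5582 - 276.467499
= 16.0907 tonnes

16.0907 tonnes


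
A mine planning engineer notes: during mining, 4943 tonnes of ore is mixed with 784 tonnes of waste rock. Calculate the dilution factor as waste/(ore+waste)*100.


13.6895%

Total material = ore + waste
= 4943 + 784 = 5727 tonnes
Dilution = waste / total * 100
= 784 / 5727 * 100
= 0.1368954077 * 100
= 13.6895%


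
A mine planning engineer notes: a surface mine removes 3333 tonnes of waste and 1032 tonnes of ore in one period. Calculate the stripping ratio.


Stripping ratio = waste tonnage / ore tonnage
= 3333 / 1032
= 3.2297

3.2297


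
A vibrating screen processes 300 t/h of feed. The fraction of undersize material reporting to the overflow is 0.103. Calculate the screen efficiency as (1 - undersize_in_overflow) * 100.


89.7%

Screen efficiency = (1 - fraction of undersize in overflow) * 100
= (1 - 0.103) * 100
= 0.897 * 100
= 89.7%


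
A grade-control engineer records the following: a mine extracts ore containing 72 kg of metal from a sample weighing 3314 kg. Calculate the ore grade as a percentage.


Ore grade = (metal mass / ore mass) * 100
= (72 / 3314) * 100
= 0.02172601086 * 100
= 2.1726%

2.1726%


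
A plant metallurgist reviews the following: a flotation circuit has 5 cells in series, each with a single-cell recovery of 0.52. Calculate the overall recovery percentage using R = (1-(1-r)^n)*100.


97.452%

Complement of single-cell recovery:
1 - r = 1 - 0.52 = 0.48
Raise to power n:
(1 - r)^5 = 0.48^5 = 0.0254803968
Overall recovery:
R = (1 - 0.0254803968) * 100
= 97.452%


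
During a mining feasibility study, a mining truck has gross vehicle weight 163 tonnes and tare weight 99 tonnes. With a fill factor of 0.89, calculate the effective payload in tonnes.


56.96 tonnes

Maximum payload = gross - tare
= 163 - 99 = 64 tonnes
Effective payload = max payload * fill factor
= 64 * 0.89
= 56.96 tonnes


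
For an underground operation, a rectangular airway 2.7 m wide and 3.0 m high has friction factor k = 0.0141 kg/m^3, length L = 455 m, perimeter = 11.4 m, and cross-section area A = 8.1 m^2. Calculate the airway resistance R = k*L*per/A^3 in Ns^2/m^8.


0.1376 Ns^2/m^8

Compute the numerator:
k * L * per = 0.0141 * 455 * 11.4
= 73.1367
Compute the denominator:
A^3 = 8.1^3 = 531.441
Resistance:
R = 73.1367 / 531.441
= 0.1376 Ns^2/m^8


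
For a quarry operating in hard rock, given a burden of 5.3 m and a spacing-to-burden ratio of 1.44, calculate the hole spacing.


Spacing = burden * ratio
= 5.3 * 1.44
= 7.632 m

7.632 m


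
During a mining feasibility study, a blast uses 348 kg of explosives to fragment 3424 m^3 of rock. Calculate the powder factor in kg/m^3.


Powder factor = explosive mass / rock volume
= 348 / 3424
= 0.1016 kg/m^3

0.1016 kg/m^3


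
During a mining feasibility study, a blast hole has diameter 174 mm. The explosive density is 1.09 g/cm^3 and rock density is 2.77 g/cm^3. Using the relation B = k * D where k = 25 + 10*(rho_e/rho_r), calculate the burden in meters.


5.0347 m

First, compute k:
rho_e / rho_r = 1.09 / 2.77 = 0.3935018051
k = 25 + 10 * 0.3935018051 = 28.93501805
Then, compute burden:
B = k * D / 1000 = 28.93501805 * 174 / 1000
= 5034.693141 / 1000
= 5.0347 m


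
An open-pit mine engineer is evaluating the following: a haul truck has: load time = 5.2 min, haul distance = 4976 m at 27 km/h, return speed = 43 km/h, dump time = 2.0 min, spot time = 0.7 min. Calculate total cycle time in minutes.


25.901 min

Convert haul speed to m/min: 27 * 1000/60 = 450 m/min
Haul time = 4976 / 450 = 11.05777778 min
Convert return speed to m/min: 43 * 1000/60 = 716.6666667 m/min
Return time = 4976 / 716.6666667 = 6.943255814 min
Total cycle time:
= 5.2 + 11.05777778 + 2.0 + 6.943255814 + 0.7
= 25.901 min


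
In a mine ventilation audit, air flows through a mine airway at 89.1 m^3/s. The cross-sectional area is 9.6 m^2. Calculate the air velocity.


9.2813 m/s

Velocity = flow rate / cross-sectional area
= 89.1 / 9.6
= 9.2813 m/s


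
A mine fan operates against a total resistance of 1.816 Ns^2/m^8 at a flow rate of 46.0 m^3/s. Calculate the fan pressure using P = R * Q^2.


3842.656 Pa

Compute Q^2:
Q^2 = 46.0^2 = 2116.0
Compute pressure:
P = R * Q^2 = 1.816 * 2116.0
= 3842.656 Pa


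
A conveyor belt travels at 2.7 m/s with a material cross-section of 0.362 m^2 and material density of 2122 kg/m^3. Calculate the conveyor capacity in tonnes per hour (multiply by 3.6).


7466.5541 t/h

Volumetric flow = speed * area
= 2.7 * 0.362 = 0.9774 m^3/s
Mass flow = volumetric * density
= 0.9774 * 2122 = 2074.0428 kg/s
Convert to t/h: multiply by 3.6
Capacity = 2074.0428 * 3.6
= 7466.5541 t/h


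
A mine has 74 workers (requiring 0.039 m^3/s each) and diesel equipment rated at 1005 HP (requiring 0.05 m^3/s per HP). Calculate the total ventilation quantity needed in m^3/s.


53.136 m^3/s

Airflow for workers:
Q_people = 74 * 0.039 = 2.886 m^3/s
Airflow for diesel equipment:
Q_diesel = 1005 * 0.05 = 50.25 m^3/s
Total ventilation:
Q_total = 2.886 + 50.25
= 53.136 m^3/s


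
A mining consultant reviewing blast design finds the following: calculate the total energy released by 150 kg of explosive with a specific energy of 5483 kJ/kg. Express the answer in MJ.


Energy = mass * specific_energy / 1000
= 150 * 5483 / 1000
= 822450 / 1000
= 822.45 MJ

822.45 MJ


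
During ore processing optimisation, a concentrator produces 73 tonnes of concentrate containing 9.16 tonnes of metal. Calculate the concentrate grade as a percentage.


12.5479%

Grade = (metal in concentrate / concentrate mass) * 100
= (9.16 / 73) * 100
= 0.1254794521 * 100
= 12.5479%


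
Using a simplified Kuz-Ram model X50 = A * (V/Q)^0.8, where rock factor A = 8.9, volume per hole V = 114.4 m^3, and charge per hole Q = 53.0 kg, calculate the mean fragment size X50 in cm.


16.4706 cm

Compute V/Q:
V/Q = 114.4 / 53.0 = 2.158490566
Raise to the power 0.8:
(V/Q)^0.8 = 2.158490566^0.8 = 1.85063224
Multiply by A:
X50 = 8.9 * 1.85063224
= 16.4706 cm


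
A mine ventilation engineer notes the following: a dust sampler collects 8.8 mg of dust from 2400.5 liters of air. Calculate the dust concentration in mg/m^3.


3.6659 mg/m^3

Convert liters to m^3: 1 m^3 = 1000 L
Concentration = mass / volume * 1000
= 8.8 / 2400.5 * 1000
= 0.003665902937 * 1000
= 3.6659 mg/m^3


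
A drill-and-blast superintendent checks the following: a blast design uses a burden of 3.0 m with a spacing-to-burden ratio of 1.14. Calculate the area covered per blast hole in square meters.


10.26 m^2

First, find the spacing:
Spacing = burden * ratio = 3.0 * 1.14
= 3.42 m
Then, calculate the area:
Area = burden * spacing = 3.0 * 3.42
= 10.26 m^2


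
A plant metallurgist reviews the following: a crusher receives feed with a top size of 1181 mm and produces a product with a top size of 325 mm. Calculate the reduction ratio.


3.6338

Reduction ratio = feed size / product size
= 1181 / 325
= 3.6338


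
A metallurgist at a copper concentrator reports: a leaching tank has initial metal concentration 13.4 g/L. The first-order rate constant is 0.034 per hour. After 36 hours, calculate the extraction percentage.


Compute the exponent:
-k * t = -0.034 * 36 = -1.224
Remaining concentration:
C = 13.4 * exp(-1.224)
= 13.4 * 0.294051605
= 3.940291506 g/L
Extracted = 13.4 - 3.940291506 = 9.459708494 g/L
Extraction % = 9.459708494 / 13.4 * 100
= 70.5948%

70.5948%


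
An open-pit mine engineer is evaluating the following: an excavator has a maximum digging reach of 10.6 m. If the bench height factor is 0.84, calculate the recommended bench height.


Bench height = reach * factor
= 10.6 * 0.84
= 8.904 m

8.904 m


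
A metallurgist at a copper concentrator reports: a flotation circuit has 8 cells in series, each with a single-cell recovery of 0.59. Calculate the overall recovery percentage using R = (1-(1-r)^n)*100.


99.9202%

Complement of single-cell recovery:
1 - r = 1 - 0.59 = 0.41
Raise to power n:
(1 - r)^8 = 0.41^8 = 0.0007984925229
Overall recovery:
R = (1 - 0.0007984925229) * 100
= 99.9202%


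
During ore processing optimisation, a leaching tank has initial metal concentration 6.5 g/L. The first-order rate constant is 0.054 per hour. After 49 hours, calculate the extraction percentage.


Compute the exponent:
-k * t = -0.054 * 49 = -2.646
Remaining concentration:
C = 6.5 * exp(-2.646)
= 6.5 * 0.07093438388
= 0.4610734952 g/L
Extracted = 6.5 - 0.4610734952 = 6.038926505 g/L
Extraction % = 6.038926505 / 6.5 * 100
= 92.9066%

92.9066%
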